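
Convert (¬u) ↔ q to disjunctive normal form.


Step 1: (¬u) ↔ q is true exactly when both agree: ((¬u) ∧ q) ∨ (¬(¬u) ∧ ¬q).
Step 2: Eliminate any double negations (¬¬X = X).

((¬u) ∧ q) ∨ (u ∧ (¬q))


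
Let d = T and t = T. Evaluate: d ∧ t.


Conjunction is true only when both operands are true.
Substitute: d=T, t=T.
T ∧ T evaluates to T.

T


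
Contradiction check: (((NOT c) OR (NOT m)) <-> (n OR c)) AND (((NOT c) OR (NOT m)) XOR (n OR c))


Truth table over {c, m, n}:
c | m | n | φ
-------------
F | F | F | F
T | F | F | F
F | T | F | F
T | T | F | F
F | F | T | F
T | F | T | F
F | T | T | F
T | T | T | F
Every row is false.

Yes, it is a contradiction.


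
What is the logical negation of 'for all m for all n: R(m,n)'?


Negation flips each quantifier (∀↔∃) and negates the inner predicate.
¬(for all m for all n: φ) = there exists m there exists n: ¬φ.

there exists m there exists n: NOT(R(m,n))


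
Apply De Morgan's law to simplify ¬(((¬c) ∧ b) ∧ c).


De Morgan: the negation of a conjunction is the disjunction of the negations.
Distribute ¬ across ∧, flipping it to ∨, and negate each literal.

(c ∨ (¬b)) ∨ (¬c)


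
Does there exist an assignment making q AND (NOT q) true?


Check all 2 assignments over {q}:
q | φ
-----
F | F
T | F
No assignment makes the formula true.

Unsatisfiable.


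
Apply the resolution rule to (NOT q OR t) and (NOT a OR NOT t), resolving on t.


The clauses contain complementary literals t and NOTt.
Resolution eliminates this pair and disjoins the remaining literals (merging duplicates).

(NOT q OR NOT a)


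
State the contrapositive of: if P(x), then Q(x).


The contrapositive of (P → Q) is (¬Q → ¬P); it is logically equivalent to the original.
Here P = 'P(x)' and Q = 'Q(x)'.

If not (Q(x)), then not (P(x)).


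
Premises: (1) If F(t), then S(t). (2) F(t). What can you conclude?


Modus ponens: from (P → Q) and P, infer Q.
P = 'F(t)' is asserted, and P → Q holds, so Q follows.

S(t).


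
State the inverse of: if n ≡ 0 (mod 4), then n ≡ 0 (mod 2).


The inverse of (P → Q) is (¬P → ¬Q). It is equivalent to the converse, not to the original.
Here P = 'n ≡ 0 (mod 4)' and Q = 'n ≡ 0 (mod 2)'.

If not (n ≡ 0 (mod 4)), then not (n ≡ 0 (mod 2)).


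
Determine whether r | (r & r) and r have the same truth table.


Compare truth tables:
r | φ | ψ
---------
False | False | False
True | True | True
The columns φ and ψ agree on every row.

Yes, they are logically equivalent.


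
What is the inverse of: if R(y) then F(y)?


The inverse of (P → Q) is (¬P → ¬Q). It is equivalent to the converse, not to the original.
Here P = 'R(y)' and Q = 'F(y)'.

If not (R(y)), then not (F(y)).


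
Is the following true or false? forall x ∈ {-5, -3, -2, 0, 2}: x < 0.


Evaluate the predicate on each element: -5:True, -3:True, -2:True, 0:False, 2:False.
Counterexample x = 0 fails the predicate.

False


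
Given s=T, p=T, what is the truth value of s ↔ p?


Biconditional is true when both operands have the same truth value.
Substitute: s=T, p=T.
T ↔ T evaluates to T.

T


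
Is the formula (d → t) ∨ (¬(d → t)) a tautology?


Build the truth table over {d, t}:
d | t | φ
---------
F | F | T
T | F | T
F | T | T
T | T | T
Every row evaluates to true.

Yes, it is a tautology.


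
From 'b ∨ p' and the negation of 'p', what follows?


Disjunctive syllogism: from (P ∨ Q) and ¬P, infer Q.
One disjunct, 'p', is ruled out; the other must hold.

b


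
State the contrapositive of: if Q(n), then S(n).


The contrapositive of (P → Q) is (¬Q → ¬P); it is logically equivalent to the original.
Here P = 'Q(n)' and Q = 'S(n)'.

If not (S(n)), then not (Q(n)).


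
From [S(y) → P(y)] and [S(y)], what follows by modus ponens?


Modus ponens: from (P → Q) and P, infer Q.
P = 'S(y)' is asserted, and P → Q holds, so Q follows.

P(y).


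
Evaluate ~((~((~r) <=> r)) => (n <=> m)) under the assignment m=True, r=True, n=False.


Substitute m=True, r=True, n=False:
~r = False
(~r) <=> r = False <=> True = False
~((~r) <=> r) = True
n <=> m = False <=> True = False
(~((~r) <=> r)) => (n <=> m) = True => False = False
~((~((~r) <=> r)) => (n <=> m)) = True

True


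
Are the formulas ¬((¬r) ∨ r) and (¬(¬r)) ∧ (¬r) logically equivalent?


Compare truth tables:
r | φ | ψ
---------
F | F | F
T | F | F
The columns φ and ψ agree on every row.

Yes, they are logically equivalent.


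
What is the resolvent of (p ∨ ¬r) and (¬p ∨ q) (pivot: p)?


The clauses contain complementary literals p and ¬p.
Resolution eliminates this pair and disjoins the remaining literals (merging duplicates).

(¬r ∨ q)


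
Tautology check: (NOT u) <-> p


Build the truth table over {p, u}:
p | u | φ
---------
F | F | F
T | F | T
F | T | T
T | T | F
Counterexample at row 1: with p=F, u=F, the formula is F.

No, it is not a tautology.


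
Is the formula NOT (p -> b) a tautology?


Build the truth table over {b, p}:
b | p | φ
---------
F | F | F
T | F | F
F | T | T
T | T | F
Counterexample at row 1: with b=F, p=F, the formula is F.

No, it is not a tautology.


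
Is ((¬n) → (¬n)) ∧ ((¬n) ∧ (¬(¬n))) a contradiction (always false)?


Truth table over {n}:
n | φ
-----
F | F
T | F
Every row is false.

Yes, it is a contradiction.


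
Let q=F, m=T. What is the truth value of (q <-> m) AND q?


Substitute q=F, m=T:
q <-> m = F <-> T = F
(q <-> m) AND q = F AND F = F

F


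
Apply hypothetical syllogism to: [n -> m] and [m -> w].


Hypothetical syllogism: from (P → Q) and (Q → R), infer (P → R).
Chain the two implications through the shared middle term 'm'.

n -> w


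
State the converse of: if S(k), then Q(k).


The converse of (P → Q) is (Q → P). It is not in general equivalent to the original.
Here P = 'S(k)' and Q = 'Q(k)'.

If Q(k), then S(k).


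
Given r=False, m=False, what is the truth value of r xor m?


Exclusive or is true when exactly one operand is true.
Substitute: r=False, m=False.
False xor False evaluates to False.

False


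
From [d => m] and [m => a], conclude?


Hypothetical syllogism: from (P → Q) and (Q → R), infer (P → R).
Chain the two implications through the shared middle term 'm'.

d => a


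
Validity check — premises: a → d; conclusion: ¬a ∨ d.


This matches the form of material implication: the conclusion follows in every model of the premises.

Valid.


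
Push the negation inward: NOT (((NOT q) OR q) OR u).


De Morgan: the negation of a disjunction is the conjunction of the negations.
Distribute NOT across OR, flipping it to AND, and negate each literal.

(q AND (NOT q)) AND (NOT u)


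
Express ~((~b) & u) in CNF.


Step 1: Apply De Morgan: ¬((¬b) ∧ u) = ¬(¬b) ∨ ¬u.
Step 2: Eliminate any double negations (¬¬X = X).

b | (~u)


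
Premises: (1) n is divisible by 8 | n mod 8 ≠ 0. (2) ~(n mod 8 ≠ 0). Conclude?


Disjunctive syllogism: from (P ∨ Q) and ¬P, infer Q.
One disjunct, 'n mod 8 ≠ 0', is ruled out; the other must hold.

n is divisible by 8


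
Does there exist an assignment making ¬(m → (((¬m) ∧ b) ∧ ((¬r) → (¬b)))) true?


Search for a satisfying assignment over {b, m, r}.
Try b=F, m=T, r=F: the formula evaluates to T.
A satisfying assignment exists.

Satisfiable.


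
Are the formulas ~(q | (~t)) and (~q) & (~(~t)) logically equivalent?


Compare truth tables:
q | t | φ | ψ
-------------
False | False | False | False
True | False | False | False
False | True | True | True
True | True | False | False
The columns φ and ψ agree on every row.

Yes, they are logically equivalent.


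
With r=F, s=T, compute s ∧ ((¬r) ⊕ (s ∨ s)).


Substitute r=F, s=T:
¬r = T
s ∨ s = T ∨ T = T
(¬r) ⊕ (s ∨ s) = T ⊕ T = F
s ∧ ((¬r) ⊕ (s ∨ s)) = T ∧ F = F

F


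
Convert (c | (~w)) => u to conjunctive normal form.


Step 1: Rewrite as ¬(c ∨ (¬w)) ∨ u = (¬c ∧ ¬(¬w)) ∨ u.
Step 2: Distribute ∨ over ∧.
Step 3: Eliminate any double negations (¬¬X = X).

((~c) | u) & (w | u)


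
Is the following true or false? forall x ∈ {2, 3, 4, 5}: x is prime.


Evaluate the predicate on each element: 2:True, 3:True, 4:False, 5:True.
Counterexample x = 4 fails the predicate.

False


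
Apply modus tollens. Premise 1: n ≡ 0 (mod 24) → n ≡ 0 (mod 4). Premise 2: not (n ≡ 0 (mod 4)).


Modus tollens: from (P → Q) and ¬Q, infer ¬P.
Q = 'n ≡ 0 (mod 4)' is denied; since P → Q, P must also fail.

Not (n ≡ 0 (mod 24)).


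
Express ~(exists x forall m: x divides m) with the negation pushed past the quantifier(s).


Negation flips each quantifier (∀↔∃) and negates the inner predicate.
¬(exists x forall m: φ) = forall x exists m: ¬φ.

forall x exists m: ~(x divides m)


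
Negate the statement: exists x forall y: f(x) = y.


Negation flips each quantifier (∀↔∃) and negates the inner predicate.
¬(exists x forall y: φ) = forall x exists y: ¬φ.

forall x exists y: ~(f(x) = y)


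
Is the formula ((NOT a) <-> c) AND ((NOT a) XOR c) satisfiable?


Check all 4 assignments over {a, c}:
a | c | φ
---------
F | F | F
T | F | F
F | T | F
T | T | F
No assignment makes the formula true.

Unsatisfiable.


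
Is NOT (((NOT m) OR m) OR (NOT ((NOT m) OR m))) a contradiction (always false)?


Truth table over {m}:
m | φ
-----
F | F
T | F
Every row is false.

Yes, it is a contradiction.


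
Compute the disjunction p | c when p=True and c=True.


Disjunction is false only when both operands are false.
Substitute: p=True, c=True.
True | True evaluates to True.

True


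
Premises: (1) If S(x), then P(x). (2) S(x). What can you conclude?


Modus ponens: from (P → Q) and P, infer Q.
P = 'S(x)' is asserted, and P → Q holds, so Q follows.

P(x).


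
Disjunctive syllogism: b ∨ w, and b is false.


Disjunctive syllogism: from (P ∨ Q) and ¬P, infer Q.
One disjunct, 'b', is ruled out; the other must hold.

w


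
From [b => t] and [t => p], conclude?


Hypothetical syllogism: from (P → Q) and (Q → R), infer (P → R).
Chain the two implications through the shared middle term 't'.

b => p


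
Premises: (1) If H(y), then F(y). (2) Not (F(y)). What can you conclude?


Modus tollens: from (P → Q) and ¬Q, infer ¬P.
Q = 'F(y)' is denied; since P → Q, P must also fail.

Not (H(y)).


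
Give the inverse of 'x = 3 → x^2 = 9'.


The inverse of (P → Q) is (¬P → ¬Q). It is equivalent to the converse, not to the original.
Here P = 'x = 3' and Q = 'x^2 = 9'.

If not (x = 3), then not (x^2 = 9).


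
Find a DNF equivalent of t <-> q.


Step 1: t ↔ q is true exactly when both agree: (t ∧ q) ∨ (¬t ∧ ¬q).

(t AND q) OR ((NOT t) AND (NOT q))


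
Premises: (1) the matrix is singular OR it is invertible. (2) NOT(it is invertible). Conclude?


Disjunctive syllogism: from (P ∨ Q) and ¬P, infer Q.
One disjunct, 'it is invertible', is ruled out; the other must hold.

the matrix is singular


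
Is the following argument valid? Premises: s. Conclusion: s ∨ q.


This matches the form of disjunction introduction: the conclusion follows in every model of the premises.

Valid.


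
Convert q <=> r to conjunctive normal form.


Step 1: Rewrite q ↔ r as (q → r) ∧ (r → q).
Step 2: Rewrite each implication as a disjunction.

((~q) | r) & ((~r) | q)


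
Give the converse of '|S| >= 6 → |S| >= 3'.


The converse of (P → Q) is (Q → P). It is not in general equivalent to the original.
Here P = '|S| >= 6' and Q = '|S| >= 3'.

If |S| >= 3, then |S| >= 6.


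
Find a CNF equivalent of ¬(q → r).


Step 1: Rewrite q → r as ¬q ∨ r.
Step 2: Negate: ¬(¬q ∨ r) = q ∧ ¬r (De Morgan + double negation).

q ∧ (¬r)


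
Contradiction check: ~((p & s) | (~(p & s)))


Truth table over {p, s}:
p | s | φ
---------
False | False | False
True | False | False
False | True | False
True | True | False
Every row is false.

Yes, it is a contradiction.


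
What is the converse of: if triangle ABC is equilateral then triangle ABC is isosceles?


The converse of (P → Q) is (Q → P). It is not in general equivalent to the original.
Here P = 'triangle ABC is equilateral' and Q = 'triangle ABC is isosceles'.

If triangle ABC is isosceles, then triangle ABC is equilateral.


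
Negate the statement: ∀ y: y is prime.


¬(∀ x: φ) = ∃ x: ¬φ, and ¬(∃ x: φ) = ∀ x: ¬φ.
Apply to the universal statement.

∃ y: ¬(y is prime)


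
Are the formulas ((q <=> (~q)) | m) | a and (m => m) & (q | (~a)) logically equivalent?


Compare truth tables:
a | m | q | φ | ψ
-----------------
False | False | False | False | True
True | False | False | True | False
False | True | False | True | True
True | True | False | True | False
False | False | True | False | True
True | False | True | True | True
False | True | True | True | True
True | True | True | True | True
They differ at row 1 (a=False, m=False, q=False): φ=False but ψ=True.

No, they are not logically equivalent.


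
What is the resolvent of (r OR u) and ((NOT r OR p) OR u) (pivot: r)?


The clauses contain complementary literals r and NOTr.
Resolution eliminates this pair and disjoins the remaining literals (merging duplicates).

(u OR p)


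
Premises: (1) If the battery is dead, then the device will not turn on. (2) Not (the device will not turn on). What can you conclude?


Modus tollens: from (P → Q) and ¬Q, infer ¬P.
Q = 'the device will not turn on' is denied; since P → Q, P must also fail.

Not (the battery is dead).


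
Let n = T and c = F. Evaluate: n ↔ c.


Biconditional is true when both operands have the same truth value.
Substitute: n=T, c=F.
T ↔ F evaluates to F.

F


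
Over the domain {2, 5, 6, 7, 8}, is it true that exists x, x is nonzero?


Evaluate the predicate on each element: 2:True, 5:True, 6:True, 7:True, 8:True.
Witness x = 2 satisfies the predicate.

True


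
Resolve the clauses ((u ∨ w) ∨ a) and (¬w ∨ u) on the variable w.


The clauses contain complementary literals w and ¬w.
Resolution eliminates this pair and disjoins the remaining literals (merging duplicates).

(u ∨ a)


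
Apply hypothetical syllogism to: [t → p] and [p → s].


Hypothetical syllogism: from (P → Q) and (Q → R), infer (P → R).
Chain the two implications through the shared middle term 'p'.

t → s


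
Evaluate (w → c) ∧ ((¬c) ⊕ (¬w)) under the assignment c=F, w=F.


Substitute c=F, w=F:
w → c = F → F = T
¬c = T
¬w = T
(¬c) ⊕ (¬w) = T ⊕ T = F
(w → c) ∧ ((¬c) ⊕ (¬w)) = T ∧ F = F

F


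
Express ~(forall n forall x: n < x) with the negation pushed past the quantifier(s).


Negation flips each quantifier (∀↔∃) and negates the inner predicate.
¬(forall n forall x: φ) = exists n exists x: ¬φ.

exists n exists x: ~(n < x)


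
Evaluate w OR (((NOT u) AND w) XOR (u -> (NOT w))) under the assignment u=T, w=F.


Substitute u=T, w=F:
NOT u = F
(NOT u) AND w = F AND F = F
NOT w = T
u -> (NOT w) = T -> T = T
((NOT u) AND w) XOR (u -> (NOT w)) = F XOR T = T
w OR (((NOT u) AND w) XOR (u -> (NOT w))) = F OR T = T

T


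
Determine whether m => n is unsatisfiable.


Truth table over {m, n}:
m | n | φ
---------
False | False | True
True | False | False
False | True | True
True | True | True
Satisfying assignment at row 1: m=False, n=False gives True.

No, it is not a contradiction.


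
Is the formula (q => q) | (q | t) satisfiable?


Search for a satisfying assignment over {q, t}.
Try q=False, t=False: the formula evaluates to True.
A satisfying assignment exists.

Satisfiable.


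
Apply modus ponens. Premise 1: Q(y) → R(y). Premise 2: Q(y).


Modus ponens: from (P → Q) and P, infer Q.
P = 'Q(y)' is asserted, and P → Q holds, so Q follows.

R(y).


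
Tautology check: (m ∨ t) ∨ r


Build the truth table over {m, r, t}:
m | r | t | φ
-------------
F | F | F | F
T | F | F | T
F | T | F | T
T | T | F | T
F | F | T | T
T | F | T | T
F | T | T | T
T | T | T | T
Counterexample at row 1: with m=F, r=F, t=F, the formula is F.

No, it is not a tautology.


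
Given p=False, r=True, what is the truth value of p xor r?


Exclusive or is true when exactly one operand is true.
Substitute: p=False, r=True.
False xor True evaluates to True.

True


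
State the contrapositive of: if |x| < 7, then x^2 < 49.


The contrapositive of (P → Q) is (¬Q → ¬P); it is logically equivalent to the original.
Here P = '|x| < 7' and Q = 'x^2 < 49'.

If not (x^2 < 49), then not (|x| < 7).


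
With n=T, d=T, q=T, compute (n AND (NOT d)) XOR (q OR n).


Substitute n=T, d=T, q=T:
NOT d = F
n AND (NOT d) = T AND F = F
q OR n = T OR T = T
(n AND (NOT d)) XOR (q OR n) = F XOR T = T

T


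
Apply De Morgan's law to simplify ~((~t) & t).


De Morgan: the negation of a conjunction is the disjunction of the negations.
Distribute ~ across &, flipping it to |, and negate each literal.

t | (~t)


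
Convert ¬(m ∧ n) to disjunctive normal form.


Step 1: Apply De Morgan: ¬(m ∧ n) = ¬m ∨ ¬n.

(¬m) ∨ (¬n)


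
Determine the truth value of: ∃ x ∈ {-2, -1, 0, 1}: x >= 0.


Evaluate the predicate on each element: -2:F, -1:F, 0:T, 1:T.
Witness x = 0 satisfies the predicate.

T


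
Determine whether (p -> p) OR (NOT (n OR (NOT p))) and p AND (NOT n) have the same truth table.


Compare truth tables:
n | p | φ | ψ
-------------
F | F | T | F
T | F | T | F
F | T | T | T
T | T | T | F
They differ at row 1 (n=F, p=F): φ=T but ψ=F.

No, they are not logically equivalent.


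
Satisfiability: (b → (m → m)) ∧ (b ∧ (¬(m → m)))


Check all 4 assignments over {b, m}:
b | m | φ
---------
F | F | F
T | F | F
F | T | F
T | T | F
No assignment makes the formula true.

Unsatisfiable.


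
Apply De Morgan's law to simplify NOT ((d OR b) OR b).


De Morgan: the negation of a disjunction is the conjunction of the negations.
Distribute NOT across OR, flipping it to AND, and negate each literal.

((NOT d) AND (NOT b)) AND (NOT b)


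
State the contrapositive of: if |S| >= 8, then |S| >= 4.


The contrapositive of (P → Q) is (¬Q → ¬P); it is logically equivalent to the original.
Here P = '|S| >= 8' and Q = '|S| >= 4'.

If not (|S| >= 4), then not (|S| >= 8).


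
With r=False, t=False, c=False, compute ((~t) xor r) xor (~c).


Substitute r=False, t=False, c=False:
~t = True
(~t) xor r = True xor False = True
~c = True
((~t) xor r) xor (~c) = True xor True = False

False


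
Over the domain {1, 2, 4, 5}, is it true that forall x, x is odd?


Evaluate the predicate on each element: 1:True, 2:False, 4:False, 5:True.
Counterexample x = 2 fails the predicate.

False


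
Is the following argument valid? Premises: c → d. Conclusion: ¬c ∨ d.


This matches the form of material implication: the conclusion follows in every model of the premises.

Valid.


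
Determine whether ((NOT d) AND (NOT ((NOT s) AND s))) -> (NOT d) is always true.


Build the truth table over {d, s}:
d | s | φ
---------
F | F | T
T | F | T
F | T | T
T | T | T
Every row evaluates to true.

Yes, it is a tautology.


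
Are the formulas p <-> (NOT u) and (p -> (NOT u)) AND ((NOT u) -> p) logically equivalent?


Compare truth tables:
p | u | φ | ψ
-------------
F | F | F | F
T | F | T | T
F | T | T | T
T | T | F | F
The columns φ and ψ agree on every row.

Yes, they are logically equivalent.


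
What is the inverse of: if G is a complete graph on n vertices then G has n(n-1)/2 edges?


The inverse of (P → Q) is (¬P → ¬Q). It is equivalent to the converse, not to the original.
Here P = 'G is a complete graph on n vertices' and Q = 'G has n(n-1)/2 edges'.

If not (G is a complete graph on n vertices), then not (G has n(n-1)/2 edges).


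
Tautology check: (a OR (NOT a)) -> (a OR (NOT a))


Build the truth table over {a}:
a | φ
-----
F | T
T | T
Every row evaluates to true.

Yes, it is a tautology.


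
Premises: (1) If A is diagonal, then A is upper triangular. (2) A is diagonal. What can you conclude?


Modus ponens: from (P → Q) and P, infer Q.
P = 'A is diagonal' is asserted, and P → Q holds, so Q follows.

A is upper triangular.


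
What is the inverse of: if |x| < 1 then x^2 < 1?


The inverse of (P → Q) is (¬P → ¬Q). It is equivalent to the converse, not to the original.
Here P = '|x| < 1' and Q = 'x^2 < 1'.

If not (|x| < 1), then not (x^2 < 1).


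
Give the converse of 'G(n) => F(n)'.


The converse of (P → Q) is (Q → P). It is not in general equivalent to the original.
Here P = 'G(n)' and Q = 'F(n)'.

If F(n), then G(n).


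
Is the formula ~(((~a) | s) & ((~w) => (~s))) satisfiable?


Search for a satisfying assignment over {a, s, w}.
Try a=True, s=False, w=False: the formula evaluates to True.
A satisfying assignment exists.

Satisfiable.


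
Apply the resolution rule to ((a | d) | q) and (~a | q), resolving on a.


The clauses contain complementary literals a and ~a.
Resolution eliminates this pair and disjoins the remaining literals (merging duplicates).

(q | d)


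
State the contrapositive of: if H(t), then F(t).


The contrapositive of (P → Q) is (¬Q → ¬P); it is logically equivalent to the original.
Here P = 'H(t)' and Q = 'F(t)'.

If not (F(t)), then not (H(t)).


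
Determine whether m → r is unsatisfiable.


Truth table over {m, r}:
m | r | φ
---------
F | F | T
T | F | F
F | T | T
T | T | T
Satisfying assignment at row 1: m=F, r=F gives T.

No, it is not a contradiction.


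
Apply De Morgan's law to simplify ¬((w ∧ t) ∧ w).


De Morgan: the negation of a conjunction is the disjunction of the negations.
Distribute ¬ across ∧, flipping it to ∨, and negate each literal.

((¬w) ∨ (¬t)) ∨ (¬w)


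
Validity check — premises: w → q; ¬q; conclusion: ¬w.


This matches the form of modus tollens: the conclusion follows in every model of the premises.

Valid.


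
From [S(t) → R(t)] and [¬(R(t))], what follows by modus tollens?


Modus tollens: from (P → Q) and ¬Q, infer ¬P.
Q = 'R(t)' is denied; since P → Q, P must also fail.

Not (S(t)).


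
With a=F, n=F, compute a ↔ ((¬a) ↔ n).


Substitute a=F, n=F:
¬a = T
(¬a) ↔ n = T ↔ F = F
a ↔ ((¬a) ↔ n) = F ↔ F = T

T


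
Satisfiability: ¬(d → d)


Check all 2 assignments over {d}:
d | φ
-----
F | F
T | F
No assignment makes the formula true.

Unsatisfiable.


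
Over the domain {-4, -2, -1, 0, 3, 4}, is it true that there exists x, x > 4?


Evaluate the predicate on each element: -4:F, -2:F, -1:F, 0:F, 3:F, 4:F.
No element satisfies the predicate.

F


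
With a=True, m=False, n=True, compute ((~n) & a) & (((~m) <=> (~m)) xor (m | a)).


Substitute a=True, m=False, n=True:
~n = False
(~n) & a = False & True = False
~m = True
~m = True
(~m) <=> (~m) = True <=> True = True
m | a = False | True = True
((~m) <=> (~m)) xor (m | a) = True xor True = False
((~n) & a) & (((~m) <=> (~m)) xor (m | a)) = False & False = False

False


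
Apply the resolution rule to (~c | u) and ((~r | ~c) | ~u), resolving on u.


The clauses contain complementary literals u and ~u.
Resolution eliminates this pair and disjoins the remaining literals (merging duplicates).

(~c | ~r)


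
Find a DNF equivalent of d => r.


Step 1: Rewrite d → r as ¬d ∨ r.

(~d) | r


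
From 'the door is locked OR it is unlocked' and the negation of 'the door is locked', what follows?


Disjunctive syllogism: from (P ∨ Q) and ¬P, infer Q.
One disjunct, 'the door is locked', is ruled out; the other must hold.

it is unlocked


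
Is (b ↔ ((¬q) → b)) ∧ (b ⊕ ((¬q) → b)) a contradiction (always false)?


Truth table over {b, q}:
b | q | φ
---------
F | F | F
T | F | F
F | T | F
T | T | F
Every row is false.

Yes, it is a contradiction.


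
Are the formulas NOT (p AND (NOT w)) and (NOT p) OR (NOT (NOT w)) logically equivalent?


Compare truth tables:
p | w | φ | ψ
-------------
F | F | T | T
T | F | F | F
F | T | T | T
T | T | T | T
The columns φ and ψ agree on every row.

Yes, they are logically equivalent.


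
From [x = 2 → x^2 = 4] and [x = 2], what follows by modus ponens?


Modus ponens: from (P → Q) and P, infer Q.
P = 'x = 2' is asserted, and P → Q holds, so Q follows.

x^2 = 4.


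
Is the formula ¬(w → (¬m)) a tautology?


Build the truth table over {m, w}:
m | w | φ
---------
F | F | F
T | F | F
F | T | F
T | T | T
Counterexample at row 1: with m=F, w=F, the formula is F.

No, it is not a tautology.


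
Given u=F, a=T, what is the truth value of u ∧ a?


Conjunction is true only when both operands are true.
Substitute: u=F, a=T.
F ∧ T evaluates to F.

F


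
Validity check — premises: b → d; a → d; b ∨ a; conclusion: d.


This matches the form of proof by cases: the conclusion follows in every model of the premises.

Valid.


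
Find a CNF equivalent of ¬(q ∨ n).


Step 1: Apply De Morgan: ¬(q ∨ n) = ¬q ∧ ¬n.

(¬q) ∧ (¬n)


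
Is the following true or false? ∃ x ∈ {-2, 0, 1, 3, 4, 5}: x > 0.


Evaluate the predicate on each element: -2:F, 0:F, 1:T, 3:T, 4:T, 5:T.
Witness x = 1 satisfies the predicate.

T


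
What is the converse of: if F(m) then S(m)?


The converse of (P → Q) is (Q → P). It is not in general equivalent to the original.
Here P = 'F(m)' and Q = 'S(m)'.

If S(m), then F(m).


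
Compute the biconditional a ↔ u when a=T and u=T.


Biconditional is true when both operands have the same truth value.
Substitute: a=T, u=T.
T ↔ T evaluates to T.

T


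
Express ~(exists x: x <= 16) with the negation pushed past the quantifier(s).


¬(forall x: φ) = exists x: ¬φ, and ¬(exists x: φ) = forall x: ¬φ.
Apply to the existential statement.

forall x: ~(x <= 16)


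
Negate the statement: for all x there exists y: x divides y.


Negation flips each quantifier (∀↔∃) and negates the inner predicate.
¬(for all x there exists y: φ) = there exists x for all y: ¬φ.

there exists x for all y: NOT(x divides y)


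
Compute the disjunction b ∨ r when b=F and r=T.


Disjunction is false only when both operands are false.
Substitute: b=F, r=T.
F ∨ T evaluates to T.

T


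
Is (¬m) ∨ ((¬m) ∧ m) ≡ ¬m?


Compare truth tables:
m | φ | ψ
---------
F | T | T
T | F | F
The columns φ and ψ agree on every row.

Yes, they are logically equivalent.


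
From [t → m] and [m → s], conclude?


Hypothetical syllogism: from (P → Q) and (Q → R), infer (P → R).
Chain the two implications through the shared middle term 'm'.

t → s


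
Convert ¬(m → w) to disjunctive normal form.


Step 1: Rewrite implication then negate: ¬(¬m ∨ w) = m ∧ ¬w.

m ∧ (¬w)


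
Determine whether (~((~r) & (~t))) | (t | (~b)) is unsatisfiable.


Truth table over {b, r, t}:
b | r | t | φ
-------------
False | False | False | True
True | False | False | False
False | True | False | True
True | True | False | True
False | False | True | True
True | False | True | True
False | True | True | True
True | True | True | True
Satisfying assignment at row 1: b=False, r=False, t=False gives True.

No, it is not a contradiction.


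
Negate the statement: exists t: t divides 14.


¬(forall x: φ) = exists x: ¬φ, and ¬(exists x: φ) = forall x: ¬φ.
Apply to the existential statement.

forall t: ~(t divides 14)


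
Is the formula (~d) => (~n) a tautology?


Build the truth table over {d, n}:
d | n | φ
---------
False | False | True
True | False | True
False | True | False
True | True | True
Counterexample at row 3: with d=False, n=True, the formula is False.

No, it is not a tautology.


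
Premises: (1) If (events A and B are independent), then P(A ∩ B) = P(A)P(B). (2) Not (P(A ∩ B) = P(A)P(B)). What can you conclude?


Modus tollens: from (P → Q) and ¬Q, infer ¬P.
Q = 'P(A ∩ B) = P(A)P(B)' is denied; since P → Q, P must also fail.

Not ((events A and B are independent)).


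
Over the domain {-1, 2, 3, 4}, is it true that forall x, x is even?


Evaluate the predicate on each element: -1:False, 2:True, 3:False, 4:True.
Counterexample x = -1 fails the predicate.

False


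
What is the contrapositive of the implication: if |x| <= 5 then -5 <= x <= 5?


The contrapositive of (P → Q) is (¬Q → ¬P); it is logically equivalent to the original.
Here P = '|x| <= 5' and Q = '-5 <= x <= 5'.

If not (-5 <= x <= 5), then not (|x| <= 5).


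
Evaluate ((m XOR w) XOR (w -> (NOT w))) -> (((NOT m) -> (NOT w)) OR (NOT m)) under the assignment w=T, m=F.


Substitute w=T, m=F:
m XOR w = F XOR T = T
NOT w = F
w -> (NOT w) = T -> F = F
(m XOR w) XOR (w -> (NOT w)) = T XOR F = T
NOT m = T
NOT w = F
(NOT m) -> (NOT w) = T -> F = F
NOT m = T
((NOT m) -> (NOT w)) OR (NOT m) = F OR T = T
((m XOR w) XOR (w -> (NOT w))) -> (((NOT m) -> (NOT w)) OR (NOT m)) = T -> T = T

T


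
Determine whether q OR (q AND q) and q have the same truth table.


Compare truth tables:
q | φ | ψ
---------
F | F | F
T | T | T
The columns φ and ψ agree on every row.

Yes, they are logically equivalent.


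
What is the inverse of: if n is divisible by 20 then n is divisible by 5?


The inverse of (P → Q) is (¬P → ¬Q). It is equivalent to the converse, not to the original.
Here P = 'n is divisible by 20' and Q = 'n is divisible by 5'.

If not (n is divisible by 20), then not (n is divisible by 5).


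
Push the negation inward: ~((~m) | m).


De Morgan: the negation of a disjunction is the conjunction of the negations.
Distribute ~ across |, flipping it to &, and negate each literal.

m & (~m)


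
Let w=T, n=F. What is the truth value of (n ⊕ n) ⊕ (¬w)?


Substitute w=T, n=F:
n ⊕ n = F ⊕ F = F
¬w = F
(n ⊕ n) ⊕ (¬w) = F ⊕ F = F

F


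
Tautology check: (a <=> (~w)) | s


Build the truth table over {a, s, w}:
a | s | w | φ
-------------
False | False | False | False
True | False | False | True
False | True | False | True
True | True | False | True
False | False | True | True
True | False | True | False
False | True | True | True
True | True | True | True
Counterexample at row 1: with a=False, s=False, w=False, the formula is False.

No, it is not a tautology.


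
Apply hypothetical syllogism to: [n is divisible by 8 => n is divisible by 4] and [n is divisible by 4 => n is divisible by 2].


Hypothetical syllogism: from (P → Q) and (Q → R), infer (P → R).
Chain the two implications through the shared middle term 'n is divisible by 4'.

n is divisible by 8 => n is divisible by 2


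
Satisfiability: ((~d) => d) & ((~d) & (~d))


Check all 2 assignments over {d}:
d | φ
-----
False | False
True | False
No assignment makes the formula true.

Unsatisfiable.


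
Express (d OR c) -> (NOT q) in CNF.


Step 1: Rewrite as ¬(d ∨ c) ∨ (¬q) = (¬d ∧ ¬c) ∨ (¬q).
Step 2: Distribute ∨ over ∧.

((NOT d) OR (NOT q)) AND ((NOT c) OR (NOT q))


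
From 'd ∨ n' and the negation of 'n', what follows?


Disjunctive syllogism: from (P ∨ Q) and ¬P, infer Q.
One disjunct, 'n', is ruled out; the other must hold.

d


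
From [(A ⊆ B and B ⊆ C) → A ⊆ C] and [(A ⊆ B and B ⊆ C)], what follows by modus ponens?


Modus ponens: from (P → Q) and P, infer Q.
P = '(A ⊆ B and B ⊆ C)' is asserted, and P → Q holds, so Q follows.

A ⊆ C.


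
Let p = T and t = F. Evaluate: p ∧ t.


Conjunction is true only when both operands are true.
Substitute: p=T, t=F.
T ∧ F evaluates to F.

F


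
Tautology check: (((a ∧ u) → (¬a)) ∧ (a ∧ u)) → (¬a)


Build the truth table over {a, u}:
a | u | φ
---------
F | F | T
T | F | T
F | T | T
T | T | T
Every row evaluates to true.

Yes, it is a tautology.


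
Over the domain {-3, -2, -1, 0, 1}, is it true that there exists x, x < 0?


Evaluate the predicate on each element: -3:T, -2:T, -1:T, 0:F, 1:F.
Witness x = -3 satisfies the predicate.

T


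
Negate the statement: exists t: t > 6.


¬(forall x: φ) = exists x: ¬φ, and ¬(exists x: φ) = forall x: ¬φ.
Apply to the existential statement.

forall t: ~(t > 6)


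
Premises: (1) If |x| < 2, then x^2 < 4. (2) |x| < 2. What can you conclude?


Modus ponens: from (P → Q) and P, infer Q.
P = '|x| < 2' is asserted, and P → Q holds, so Q follows.

x^2 < 4.


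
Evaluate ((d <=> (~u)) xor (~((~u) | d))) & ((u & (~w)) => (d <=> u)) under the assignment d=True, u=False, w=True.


Substitute d=True, u=False, w=True:
… (earlier sub-steps elided)
d <=> (~u) = True <=> True = True
~u = True
(~u) | d = True | True = True
~((~u) | d) = False
(d <=> (~u)) xor (~((~u) | d)) = True xor False = True
~w = False
u & (~w) = False & False = False
d <=> u = True <=> False = False
(u & (~w)) => (d <=> u) = False => False = True
((d <=> (~u)) xor (~((~u) | d))) & ((u & (~w)) => (d <=> u)) = True & True = True

True


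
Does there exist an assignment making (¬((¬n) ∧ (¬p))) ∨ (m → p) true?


Search for a satisfying assignment over {m, n, p}.
Try m=F, n=F, p=F: the formula evaluates to T.
A satisfying assignment exists.

Satisfiable.


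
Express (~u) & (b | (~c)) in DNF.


Step 1: Distribute ∧ over ∨: (¬u) ∧ (b ∨ (¬c)) = ((¬u) ∧ b) ∨ ((¬u) ∧ (¬c)).

((~u) & b) | ((~u) & (~c))


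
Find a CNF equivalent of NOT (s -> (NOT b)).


Step 1: Rewrite s → (¬b) as ¬s ∨ (¬b).
Step 2: Negate: ¬(¬s ∨ (¬b)) = s ∧ ¬(¬b) (De Morgan + double negation).
Step 3: Eliminate any double negations (¬¬X = X).

s AND b


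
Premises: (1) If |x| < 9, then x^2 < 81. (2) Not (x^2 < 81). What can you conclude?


Modus tollens: from (P → Q) and ¬Q, infer ¬P.
Q = 'x^2 < 81' is denied; since P → Q, P must also fail.

Not (|x| < 9).


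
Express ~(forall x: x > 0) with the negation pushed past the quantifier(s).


¬(forall x: φ) = exists x: ¬φ, and ¬(exists x: φ) = forall x: ¬φ.
Apply to the universal statement.

exists x: ~(x > 0)


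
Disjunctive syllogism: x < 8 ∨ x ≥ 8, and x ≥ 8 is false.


Disjunctive syllogism: from (P ∨ Q) and ¬P, infer Q.
One disjunct, 'x ≥ 8', is ruled out; the other must hold.

x < 8


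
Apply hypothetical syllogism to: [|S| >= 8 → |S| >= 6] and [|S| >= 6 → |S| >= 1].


Hypothetical syllogism: from (P → Q) and (Q → R), infer (P → R).
Chain the two implications through the shared middle term '|S| >= 6'.

|S| >= 8 → |S| >= 1


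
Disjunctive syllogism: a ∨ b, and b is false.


Disjunctive syllogism: from (P ∨ Q) and ¬P, infer Q.
One disjunct, 'b', is ruled out; the other must hold.

a


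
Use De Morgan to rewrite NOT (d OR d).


De Morgan: the negation of a disjunction is the conjunction of the negations.
Distribute NOT across OR, flipping it to AND, and negate each literal.

(NOT d) AND (NOT d)


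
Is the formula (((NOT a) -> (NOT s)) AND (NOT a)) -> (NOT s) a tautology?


Build the truth table over {a, s}:
a | s | φ
---------
F | F | T
T | F | T
F | T | T
T | T | T
Every row evaluates to true.

Yes, it is a tautology.


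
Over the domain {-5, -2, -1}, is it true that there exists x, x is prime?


Evaluate the predicate on each element: -5:F, -2:F, -1:F.
No element satisfies the predicate.

F


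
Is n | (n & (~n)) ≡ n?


Compare truth tables:
n | φ | ψ
---------
False | False | False
True | True | True
The columns φ and ψ agree on every row.

Yes, they are logically equivalent.


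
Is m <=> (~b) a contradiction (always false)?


Truth table over {b, m}:
b | m | φ
---------
False | False | False
True | False | True
False | True | True
True | True | False
Satisfying assignment at row 2: b=True, m=False gives True.

No, it is not a contradiction.


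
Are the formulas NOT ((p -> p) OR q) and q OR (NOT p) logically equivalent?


Compare truth tables:
p | q | φ | ψ
-------------
F | F | F | T
T | F | F | F
F | T | F | T
T | T | F | T
They differ at row 1 (p=F, q=F): φ=F but ψ=T.

No, they are not logically equivalent.


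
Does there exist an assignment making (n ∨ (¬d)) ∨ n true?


Search for a satisfying assignment over {d, n}.
Try d=F, n=F: the formula evaluates to T.
A satisfying assignment exists.

Satisfiable.


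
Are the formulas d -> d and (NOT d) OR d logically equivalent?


Compare truth tables:
d | φ | ψ
---------
F | T | T
T | T | T
The columns φ and ψ agree on every row.

Yes, they are logically equivalent.


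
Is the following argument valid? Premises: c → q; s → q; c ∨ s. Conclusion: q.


This matches the form of proof by cases: the conclusion follows in every model of the premises.

Valid.


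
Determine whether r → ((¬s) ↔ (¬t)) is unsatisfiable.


Truth table over {r, s, t}:
r | s | t | φ
-------------
F | F | F | T
T | F | F | T
F | T | F | T
T | T | F | F
F | F | T | T
T | F | T | F
F | T | T | T
T | T | T | T
Satisfying assignment at row 1: r=F, s=F, t=F gives T.

No, it is not a contradiction.


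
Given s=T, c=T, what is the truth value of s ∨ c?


Disjunction is false only when both operands are false.
Substitute: s=T, c=T.
T ∨ T evaluates to T.

T


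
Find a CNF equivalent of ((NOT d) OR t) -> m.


Step 1: Rewrite as ¬((¬d) ∨ t) ∨ m = (¬(¬d) ∧ ¬t) ∨ m.
Step 2: Distribute ∨ over ∧.
Step 3: Eliminate any double negations (¬¬X = X).

(d OR m) AND ((NOT t) OR m)


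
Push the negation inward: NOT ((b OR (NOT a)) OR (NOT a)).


De Morgan: the negation of a disjunction is the conjunction of the negations.
Distribute NOT across OR, flipping it to AND, and negate each literal.

((NOT b) AND a) AND a


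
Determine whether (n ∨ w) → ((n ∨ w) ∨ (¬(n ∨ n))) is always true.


Build the truth table over {n, w}:
n | w | φ
---------
F | F | T
T | F | T
F | T | T
T | T | T
Every row evaluates to true.

Yes, it is a tautology.


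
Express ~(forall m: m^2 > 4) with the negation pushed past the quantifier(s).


¬(forall x: φ) = exists x: ¬φ, and ¬(exists x: φ) = forall x: ¬φ.
Apply to the universal statement.

exists m: ~(m^2 > 4)


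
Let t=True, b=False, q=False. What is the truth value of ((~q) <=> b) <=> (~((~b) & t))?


Substitute t=True, b=False, q=False:
~q = True
(~q) <=> b = True <=> False = False
~b = True
(~b) & t = True & True = True
~((~b) & t) = False
((~q) <=> b) <=> (~((~b) & t)) = False <=> False = True

True


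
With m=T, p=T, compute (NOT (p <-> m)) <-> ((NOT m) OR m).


Substitute m=T, p=T:
p <-> m = T <-> T = T
NOT (p <-> m) = F
NOT m = F
(NOT m) OR m = F OR T = T
(NOT (p <-> m)) <-> ((NOT m) OR m) = F <-> T = F

F


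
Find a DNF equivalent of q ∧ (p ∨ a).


Step 1: Distribute ∧ over ∨: q ∧ (p ∨ a) = (q ∧ p) ∨ (q ∧ a).

(q ∧ p) ∨ (q ∧ a)


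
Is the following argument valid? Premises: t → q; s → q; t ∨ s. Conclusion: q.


This matches the form of proof by cases: the conclusion follows in every model of the premises.

Valid.


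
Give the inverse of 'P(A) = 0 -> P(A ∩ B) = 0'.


The inverse of (P → Q) is (¬P → ¬Q). It is equivalent to the converse, not to the original.
Here P = 'P(A) = 0' and Q = 'P(A ∩ B) = 0'.

If not (P(A) = 0), then not (P(A ∩ B) = 0).
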